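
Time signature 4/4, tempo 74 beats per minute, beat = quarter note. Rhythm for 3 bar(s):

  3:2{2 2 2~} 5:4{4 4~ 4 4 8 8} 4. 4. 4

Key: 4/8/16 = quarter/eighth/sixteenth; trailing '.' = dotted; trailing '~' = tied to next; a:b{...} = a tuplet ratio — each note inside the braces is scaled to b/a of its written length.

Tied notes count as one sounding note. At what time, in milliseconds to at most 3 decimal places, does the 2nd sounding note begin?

note 2 onset = 4/3b = 1081.081ms

1. 0.0ms @ 0 + 1081.081ms (4/3)
2. 1081.081ms @ 4/3 + 1081.081ms (4/3)
3. 2162.162ms @ 8/3 + 1729.73ms (32/15)
4. 3891.892ms @ 24/5 + 1297.297ms (8/5)
5. 5189.189ms @ 32/5 + 648.649ms (4/5)
6. 5837.838ms @ 36/5 + 324.324ms (2/5)
7. 6162.162ms @ 38/5 + 324.324ms (2/5)
8. 6486.486ms @ 8 + 1216.216ms (3/2)
9. 7702.703ms @ 19/2 + 1216.216ms (3/2)
10. 8918.919ms @ 11 + 810.811ms (1)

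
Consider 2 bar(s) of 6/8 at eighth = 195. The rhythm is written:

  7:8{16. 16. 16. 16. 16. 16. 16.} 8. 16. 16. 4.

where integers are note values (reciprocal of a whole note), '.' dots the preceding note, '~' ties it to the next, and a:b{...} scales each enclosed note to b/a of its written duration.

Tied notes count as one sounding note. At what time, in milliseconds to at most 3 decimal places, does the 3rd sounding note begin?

1. 0.0ms @ 0 + 263.736ms (6/7)
2. 263.736ms @ 6/7 + 263.736ms (6/7)
3. 527.473ms @ 12/7 + 263.736ms (6/7)
4. 791.209ms @ 18/7 + 263.736ms (6/7)
5. 1054.945ms @ 24/7 + 263.736ms (6/7)
6. 1318.681ms @ 30/7 + 263.736ms (6/7)
7. 1582.418ms @ 36/7 + 263.736ms (6/7)
8. 1846.154ms @ 6 + 461.538ms (3/2)
9. 2307.692ms @ 15/2 + 230.769ms (3/4)
10. 2538.462ms @ 33/4 + 230.769ms (3/4)
11. 2769.231ms @ 9 + 923.077ms (3)

note 3 onset = 12/7b = 527.473ms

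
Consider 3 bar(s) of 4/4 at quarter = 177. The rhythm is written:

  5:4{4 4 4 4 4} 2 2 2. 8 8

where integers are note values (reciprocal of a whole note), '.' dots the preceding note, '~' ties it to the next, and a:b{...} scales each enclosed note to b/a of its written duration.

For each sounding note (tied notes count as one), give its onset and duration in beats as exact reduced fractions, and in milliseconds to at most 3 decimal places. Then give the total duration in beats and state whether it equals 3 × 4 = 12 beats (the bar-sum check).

1) 0.0ms=0b +271.186ms=4/5b
2) 271.186ms=4/5b +271.186ms=4/5b
3) 542.373ms=8/5b +271.186ms=4/5b
4) 813.559ms=12/5b +271.186ms=4/5b
5) 1084.746ms=16/5b +271.186ms=4/5b
6) 1355.932ms=4b +677.966ms=2b
7) 2033.898ms=6b +677.966ms=2b
8) 2711.864ms=8b +1016.949ms=3b
9) 3728.814ms=11b +169.492ms=1/2b
10) 3898.305ms=23/2b +169.492ms=1/2b
Σ=12b of 12 (177bpm 4/4) — PASS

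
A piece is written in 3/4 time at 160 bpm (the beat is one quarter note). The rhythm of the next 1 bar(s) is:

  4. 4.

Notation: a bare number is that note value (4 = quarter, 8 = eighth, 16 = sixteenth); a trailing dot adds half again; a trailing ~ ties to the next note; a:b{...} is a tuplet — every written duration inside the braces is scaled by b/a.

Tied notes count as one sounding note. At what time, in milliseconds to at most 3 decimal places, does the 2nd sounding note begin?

note 2 onset = 3/2b = 562.5ms

1. 0.0ms @ 0 + 562.5ms (3/2)
2. 562.5ms @ 3/2 + 562.5ms (3/2)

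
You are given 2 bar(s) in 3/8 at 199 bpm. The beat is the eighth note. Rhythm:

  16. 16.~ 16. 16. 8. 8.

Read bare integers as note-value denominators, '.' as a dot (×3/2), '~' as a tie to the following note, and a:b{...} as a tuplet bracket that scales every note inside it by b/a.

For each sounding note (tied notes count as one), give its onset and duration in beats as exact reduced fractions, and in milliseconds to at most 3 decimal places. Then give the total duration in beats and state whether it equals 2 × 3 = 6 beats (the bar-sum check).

1) 0.0ms=0b +226.131ms=3/4b
2) 226.131ms=3/4b +452.261ms=3/2b
3) 678.392ms=9/4b +226.131ms=3/4b
4) 904.523ms=3b +452.261ms=3/2b
5) 1356.784ms=9/2b +452.261ms=3/2b
Σ=6b of 6 (199bpm 3/8) — PASS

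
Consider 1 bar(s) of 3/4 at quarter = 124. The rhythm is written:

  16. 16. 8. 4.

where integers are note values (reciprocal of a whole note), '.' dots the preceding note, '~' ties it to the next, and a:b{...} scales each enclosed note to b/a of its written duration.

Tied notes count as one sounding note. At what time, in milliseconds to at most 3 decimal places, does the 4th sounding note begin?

1. 0.0ms @ 0 + 181.452ms (3/8)
2. 181.452ms @ 3/8 + 181.452ms (3/8)
3. 362.903ms @ 3/4 + 362.903ms (3/4)
4. 725.806ms @ 3/2 + 725.806ms (3/2)

note 4 onset = 3/2b = 725.806ms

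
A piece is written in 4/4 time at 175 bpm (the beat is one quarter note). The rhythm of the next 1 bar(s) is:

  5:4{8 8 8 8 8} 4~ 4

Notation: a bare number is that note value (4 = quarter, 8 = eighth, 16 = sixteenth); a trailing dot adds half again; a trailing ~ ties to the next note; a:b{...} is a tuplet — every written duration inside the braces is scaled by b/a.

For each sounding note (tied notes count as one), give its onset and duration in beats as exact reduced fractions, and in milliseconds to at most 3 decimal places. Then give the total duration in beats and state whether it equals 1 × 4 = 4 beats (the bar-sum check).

1) 0.0ms=0b +137.143ms=2/5b
2) 137.143ms=2/5b +137.143ms=2/5b
3) 274.286ms=4/5b +137.143ms=2/5b
4) 411.429ms=6/5b +137.143ms=2/5b
5) 548.571ms=8/5b +137.143ms=2/5b
6) 685.714ms=2b +685.714ms=2b
Σ=4b of 4 (175bpm 4/4) — PASS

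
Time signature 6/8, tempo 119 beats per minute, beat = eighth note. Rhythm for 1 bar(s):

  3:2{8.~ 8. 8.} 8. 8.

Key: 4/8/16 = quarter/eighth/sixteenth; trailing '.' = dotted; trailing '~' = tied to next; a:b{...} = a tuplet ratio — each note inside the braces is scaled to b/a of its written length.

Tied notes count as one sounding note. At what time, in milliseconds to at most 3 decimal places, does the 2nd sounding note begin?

1. 0.0ms @ 0 + 1008.403ms (2)
2. 1008.403ms @ 2 + 504.202ms (1)
3. 1512.605ms @ 3 + 756.303ms (3/2)
4. 2268.908ms @ 9/2 + 756.303ms (3/2)

note 2 onset = 2b = 1008.403ms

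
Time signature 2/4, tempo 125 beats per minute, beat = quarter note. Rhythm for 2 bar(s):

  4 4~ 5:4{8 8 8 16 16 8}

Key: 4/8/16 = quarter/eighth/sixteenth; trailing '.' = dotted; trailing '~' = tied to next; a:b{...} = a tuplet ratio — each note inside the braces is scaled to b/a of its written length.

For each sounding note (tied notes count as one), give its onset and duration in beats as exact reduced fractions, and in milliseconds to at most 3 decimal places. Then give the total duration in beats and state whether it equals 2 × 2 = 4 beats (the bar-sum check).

1) 0.0ms=0b +480.0ms=1b
2) 480.0ms=1b +672.0ms=7/5b
3) 1152.0ms=12/5b +192.0ms=2/5b
4) 1344.0ms=14/5b +192.0ms=2/5b
5) 1536.0ms=16/5b +96.0ms=1/5b
6) 1632.0ms=17/5b +96.0ms=1/5b
7) 1728.0ms=18/5b +192.0ms=2/5b
Σ=4b of 4 (125bpm 2/4) — PASS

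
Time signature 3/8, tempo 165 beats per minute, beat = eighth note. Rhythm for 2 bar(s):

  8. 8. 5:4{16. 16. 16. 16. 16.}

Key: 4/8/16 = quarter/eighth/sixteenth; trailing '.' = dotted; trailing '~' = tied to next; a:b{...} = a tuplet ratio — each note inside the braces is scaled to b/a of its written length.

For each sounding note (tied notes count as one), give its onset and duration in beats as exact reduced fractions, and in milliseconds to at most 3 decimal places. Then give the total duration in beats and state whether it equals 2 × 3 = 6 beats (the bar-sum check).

1) 0.0ms=0b +545.455ms=3/2b
2) 545.455ms=3/2b +545.455ms=3/2b
3) 1090.909ms=3b +218.182ms=3/5b
4) 1309.091ms=18/5b +218.182ms=3/5b
5) 1527.273ms=21/5b +218.182ms=3/5b
6) 1745.455ms=24/5b +218.182ms=3/5b
7) 1963.636ms=27/5b +218.182ms=3/5b
Σ=6b of 6 (165bpm 3/8) — PASS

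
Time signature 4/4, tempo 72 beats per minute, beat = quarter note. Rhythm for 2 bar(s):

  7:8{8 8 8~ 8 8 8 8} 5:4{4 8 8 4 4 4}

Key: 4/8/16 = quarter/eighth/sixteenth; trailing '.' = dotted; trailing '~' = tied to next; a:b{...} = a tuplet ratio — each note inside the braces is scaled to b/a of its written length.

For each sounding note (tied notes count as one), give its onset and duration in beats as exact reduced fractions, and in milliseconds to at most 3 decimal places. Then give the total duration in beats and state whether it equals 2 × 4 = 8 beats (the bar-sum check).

1) 0.0ms=0b +476.19ms=4/7b
2) 476.19ms=4/7b +476.19ms=4/7b
3) 952.381ms=8/7b +952.381ms=8/7b
4) 1904.762ms=16/7b +476.19ms=4/7b
5) 2380.952ms=20/7b +476.19ms=4/7b
6) 2857.143ms=24/7b +476.19ms=4/7b
7) 3333.333ms=4b +666.667ms=4/5b
8) 4000.0ms=24/5b +333.333ms=2/5b
9) 4333.333ms=26/5b +333.333ms=2/5b
10) 4666.667ms=28/5b +666.667ms=4/5b
11) 5333.333ms=32/5b +666.667ms=4/5b
12) 6000.0ms=36/5b +666.667ms=4/5b
Σ=8b of 8 (72bpm 4/4) — PASS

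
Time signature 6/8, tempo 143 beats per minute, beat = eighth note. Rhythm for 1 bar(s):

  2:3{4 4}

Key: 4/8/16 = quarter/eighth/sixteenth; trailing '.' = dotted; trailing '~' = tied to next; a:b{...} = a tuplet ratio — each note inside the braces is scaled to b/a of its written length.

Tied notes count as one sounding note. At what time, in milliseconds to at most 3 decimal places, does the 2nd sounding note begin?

1. 0.0ms @ 0 + 1258.741ms (3)
2. 1258.741ms @ 3 + 1258.741ms (3)

note 2 onset = 3b = 1258.741ms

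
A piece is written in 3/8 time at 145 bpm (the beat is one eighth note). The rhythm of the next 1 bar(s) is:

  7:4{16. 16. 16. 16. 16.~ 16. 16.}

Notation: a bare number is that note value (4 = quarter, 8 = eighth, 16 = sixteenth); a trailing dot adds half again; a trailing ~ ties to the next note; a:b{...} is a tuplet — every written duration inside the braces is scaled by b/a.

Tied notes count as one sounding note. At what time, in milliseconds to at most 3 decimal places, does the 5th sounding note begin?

1. 0.0ms @ 0 + 177.34ms (3/7)
2. 177.34ms @ 3/7 + 177.34ms (3/7)
3. 354.68ms @ 6/7 + 177.34ms (3/7)
4. 532.02ms @ 9/7 + 177.34ms (3/7)
5. 709.36ms @ 12/7 + 354.68ms (6/7)
6. 1064.039ms @ 18/7 + 177.34ms (3/7)

note 5 onset = 12/7b = 709.36ms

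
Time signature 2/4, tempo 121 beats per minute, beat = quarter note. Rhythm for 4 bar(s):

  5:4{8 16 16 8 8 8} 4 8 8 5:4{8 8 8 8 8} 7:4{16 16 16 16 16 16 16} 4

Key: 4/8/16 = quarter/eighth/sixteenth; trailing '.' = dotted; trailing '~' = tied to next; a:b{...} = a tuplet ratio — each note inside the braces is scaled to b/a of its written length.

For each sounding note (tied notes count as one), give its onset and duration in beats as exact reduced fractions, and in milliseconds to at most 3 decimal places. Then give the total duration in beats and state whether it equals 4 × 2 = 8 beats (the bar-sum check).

1) 0.0ms=0b +198.347ms=2/5b
2) 198.347ms=2/5b +99.174ms=1/5b
3) 297.521ms=3/5b +99.174ms=1/5b
4) 396.694ms=4/5b +198.347ms=2/5b
5) 595.041ms=6/5b +198.347ms=2/5b
6) 793.388ms=8/5b +198.347ms=2/5b
7) 991.736ms=2b +495.868ms=1b
8) 1487.603ms=3b +247.934ms=1/2b
9) 1735.537ms=7/2b +247.934ms=1/2b
10) 1983.471ms=4b +198.347ms=2/5b
11) 2181.818ms=22/5b +198.347ms=2/5b
12) 2380.165ms=24/5b +198.347ms=2/5b
13) 2578.512ms=26/5b +198.347ms=2/5b
14) 2776.86ms=28/5b +198.347ms=2/5b
15) 2975.207ms=6b +70.838ms=1/7b
16) 3046.045ms=43/7b +70.838ms=1/7b
17) 3116.883ms=44/7b +70.838ms=1/7b
18) 3187.721ms=45/7b +70.838ms=1/7b
19) 3258.56ms=46/7b +70.838ms=1/7b
20) 3329.398ms=47/7b +70.838ms=1/7b
21) 3400.236ms=48/7b +70.838ms=1/7b
22) 3471.074ms=7b +495.868ms=1b
Σ=8b of 8 (121bpm 2/4) — PASS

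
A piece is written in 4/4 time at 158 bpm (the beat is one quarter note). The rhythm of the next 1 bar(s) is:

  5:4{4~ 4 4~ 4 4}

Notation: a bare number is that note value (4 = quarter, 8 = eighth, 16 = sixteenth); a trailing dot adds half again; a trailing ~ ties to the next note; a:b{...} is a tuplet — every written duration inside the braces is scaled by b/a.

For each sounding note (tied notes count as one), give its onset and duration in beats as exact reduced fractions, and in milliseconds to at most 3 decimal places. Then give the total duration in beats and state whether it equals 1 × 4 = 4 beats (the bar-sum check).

1) 0.0ms=0b +607.595ms=8/5b
2) 607.595ms=8/5b +607.595ms=8/5b
3) 1215.19ms=16/5b +303.797ms=4/5b
Σ=4b of 4 (158bpm 4/4) — PASS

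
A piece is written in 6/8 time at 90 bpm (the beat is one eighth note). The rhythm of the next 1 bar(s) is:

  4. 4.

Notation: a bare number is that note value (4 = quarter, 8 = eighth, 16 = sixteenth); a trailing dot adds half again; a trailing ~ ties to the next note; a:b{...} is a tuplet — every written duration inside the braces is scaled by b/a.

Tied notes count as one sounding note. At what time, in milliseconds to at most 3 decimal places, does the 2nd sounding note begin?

1. 0.0ms @ 0 + 2000.0ms (3)
2. 2000.0ms @ 3 + 2000.0ms (3)

note 2 onset = 3b = 2000.0ms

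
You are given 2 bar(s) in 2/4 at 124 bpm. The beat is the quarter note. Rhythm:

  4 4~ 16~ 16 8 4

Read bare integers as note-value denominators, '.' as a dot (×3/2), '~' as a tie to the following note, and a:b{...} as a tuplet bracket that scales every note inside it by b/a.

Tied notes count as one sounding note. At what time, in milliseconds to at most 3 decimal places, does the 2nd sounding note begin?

1. 0.0ms @ 0 + 483.871ms (1)
2. 483.871ms @ 1 + 725.806ms (3/2)
3. 1209.677ms @ 5/2 + 241.935ms (1/2)
4. 1451.613ms @ 3 + 483.871ms (1)

note 2 onset = 1b = 483.871ms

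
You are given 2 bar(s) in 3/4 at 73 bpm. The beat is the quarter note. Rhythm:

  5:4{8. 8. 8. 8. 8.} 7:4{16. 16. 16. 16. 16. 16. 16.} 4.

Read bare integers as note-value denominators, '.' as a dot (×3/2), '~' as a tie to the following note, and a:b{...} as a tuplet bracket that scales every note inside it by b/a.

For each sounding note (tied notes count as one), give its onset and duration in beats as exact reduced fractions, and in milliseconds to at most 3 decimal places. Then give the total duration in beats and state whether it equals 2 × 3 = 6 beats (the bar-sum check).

1) 0.0ms=0b +493.151ms=3/5b
2) 493.151ms=3/5b +493.151ms=3/5b
3) 986.301ms=6/5b +493.151ms=3/5b
4) 1479.452ms=9/5b +493.151ms=3/5b
5) 1972.603ms=12/5b +493.151ms=3/5b
6) 2465.753ms=3b +176.125ms=3/14b
7) 2641.879ms=45/14b +176.125ms=3/14b
8) 2818.004ms=24/7b +176.125ms=3/14b
9) 2994.129ms=51/14b +176.125ms=3/14b
10) 3170.254ms=27/7b +176.125ms=3/14b
11) 3346.38ms=57/14b +176.125ms=3/14b
12) 3522.505ms=30/7b +176.125ms=3/14b
13) 3698.63ms=9/2b +1232.877ms=3/2b
Σ=6b of 6 (73bpm 3/4) — PASS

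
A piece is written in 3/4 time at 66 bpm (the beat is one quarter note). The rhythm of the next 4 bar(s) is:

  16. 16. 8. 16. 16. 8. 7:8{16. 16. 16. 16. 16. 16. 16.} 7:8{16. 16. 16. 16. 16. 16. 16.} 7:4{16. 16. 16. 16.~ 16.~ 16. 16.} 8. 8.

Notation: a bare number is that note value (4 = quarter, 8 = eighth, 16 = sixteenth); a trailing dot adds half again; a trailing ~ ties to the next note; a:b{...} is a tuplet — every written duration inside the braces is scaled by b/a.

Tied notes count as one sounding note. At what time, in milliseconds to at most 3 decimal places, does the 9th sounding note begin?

1. 0.0ms @ 0 + 340.909ms (3/8)
2. 340.909ms @ 3/8 + 340.909ms (3/8)
3. 681.818ms @ 3/4 + 681.818ms (3/4)
4. 1363.636ms @ 3/2 + 340.909ms (3/8)
5. 1704.545ms @ 15/8 + 340.909ms (3/8)
6. 2045.455ms @ 9/4 + 681.818ms (3/4)
7. 2727.273ms @ 3 + 389.61ms (3/7)
8. 3116.883ms @ 24/7 + 389.61ms (3/7)
9. 3506.494ms @ 27/7 + 389.61ms (3/7)
10. 3896.104ms @ 30/7 + 389.61ms (3/7)
11. 4285.714ms @ 33/7 + 389.61ms (3/7)
12. 4675.325ms @ 36/7 + 389.61ms (3/7)
13. 5064.935ms @ 39/7 + 389.61ms (3/7)
14. 5454.545ms @ 6 + 389.61ms (3/7)
15. 5844.156ms @ 45/7 + 389.61ms (3/7)
16. 6233.766ms @ 48/7 + 389.61ms (3/7)
17. 6623.377ms @ 51/7 + 389.61ms (3/7)
18. 7012.987ms @ 54/7 + 389.61ms (3/7)
19. 7402.597ms @ 57/7 + 389.61ms (3/7)
20. 7792.208ms @ 60/7 + 389.61ms (3/7)
21. 8181.818ms @ 9 + 194.805ms (3/14)
22. 8376.623ms @ 129/14 + 194.805ms (3/14)
23. 8571.429ms @ 66/7 + 194.805ms (3/14)
24. 8766.234ms @ 135/14 + 584.416ms (9/14)
25. 9350.649ms @ 72/7 + 194.805ms (3/14)
26. 9545.455ms @ 21/2 + 681.818ms (3/4)
27. 10227.273ms @ 45/4 + 681.818ms (3/4)

note 9 onset = 27/7b = 3506.494ms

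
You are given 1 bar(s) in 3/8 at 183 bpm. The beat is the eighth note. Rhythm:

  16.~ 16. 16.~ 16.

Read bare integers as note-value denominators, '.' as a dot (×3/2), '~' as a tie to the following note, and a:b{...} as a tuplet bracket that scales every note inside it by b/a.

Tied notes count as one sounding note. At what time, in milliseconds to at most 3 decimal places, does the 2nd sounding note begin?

note 2 onset = 3/2b = 491.803ms

1. 0.0ms @ 0 + 491.803ms (3/2)
2. 491.803ms @ 3/2 + 491.803ms (3/2)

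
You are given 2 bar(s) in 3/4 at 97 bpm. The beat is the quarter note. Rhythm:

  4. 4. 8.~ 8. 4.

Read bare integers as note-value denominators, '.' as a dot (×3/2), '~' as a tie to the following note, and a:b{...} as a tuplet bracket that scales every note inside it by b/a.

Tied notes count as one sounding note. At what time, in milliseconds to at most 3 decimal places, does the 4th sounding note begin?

note 4 onset = 9/2b = 2783.505ms

1. 0.0ms @ 0 + 927.835ms (3/2)
2. 927.835ms @ 3/2 + 927.835ms (3/2)
3. 1855.67ms @ 3 + 927.835ms (3/2)
4. 2783.505ms @ 9/2 + 927.835ms (3/2)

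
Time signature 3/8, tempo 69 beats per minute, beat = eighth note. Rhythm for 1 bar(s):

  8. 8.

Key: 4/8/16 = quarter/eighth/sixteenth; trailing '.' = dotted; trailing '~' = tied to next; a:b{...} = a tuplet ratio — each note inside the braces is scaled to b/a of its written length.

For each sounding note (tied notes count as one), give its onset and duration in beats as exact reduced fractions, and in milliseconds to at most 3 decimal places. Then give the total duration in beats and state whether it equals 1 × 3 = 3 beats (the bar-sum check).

1) 0.0ms=0b +1304.348ms=3/2b
2) 1304.348ms=3/2b +1304.348ms=3/2b
Σ=3b of 3 (69bpm 3/8) — PASS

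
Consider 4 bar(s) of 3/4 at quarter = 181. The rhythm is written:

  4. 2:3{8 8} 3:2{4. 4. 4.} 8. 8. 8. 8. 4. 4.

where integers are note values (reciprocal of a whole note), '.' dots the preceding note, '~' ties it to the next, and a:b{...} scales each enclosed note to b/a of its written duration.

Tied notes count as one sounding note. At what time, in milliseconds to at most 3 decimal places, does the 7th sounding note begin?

1. 0.0ms @ 0 + 497.238ms (3/2)
2. 497.238ms @ 3/2 + 248.619ms (3/4)
3. 745.856ms @ 9/4 + 248.619ms (3/4)
4. 994.475ms @ 3 + 331.492ms (1)
5. 1325.967ms @ 4 + 331.492ms (1)
6. 1657.459ms @ 5 + 331.492ms (1)
7. 1988.95ms @ 6 + 248.619ms (3/4)
8. 2237.569ms @ 27/4 + 248.619ms (3/4)
9. 2486.188ms @ 15/2 + 248.619ms (3/4)
10. 2734.807ms @ 33/4 + 248.619ms (3/4)
11. 2983.425ms @ 9 + 497.238ms (3/2)
12. 3480.663ms @ 21/2 + 497.238ms (3/2)

note 7 onset = 6b = 1988.95ms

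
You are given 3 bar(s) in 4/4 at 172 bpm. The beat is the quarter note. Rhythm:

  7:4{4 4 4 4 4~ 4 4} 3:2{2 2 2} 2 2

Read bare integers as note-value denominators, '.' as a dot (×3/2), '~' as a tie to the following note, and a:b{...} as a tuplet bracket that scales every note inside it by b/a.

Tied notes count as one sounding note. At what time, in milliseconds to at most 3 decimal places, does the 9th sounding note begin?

note 9 onset = 20/3b = 2325.581ms

1. 0.0ms @ 0 + 199.336ms (4/7)
2. 199.336ms @ 4/7 + 199.336ms (4/7)
3. 398.671ms @ 8/7 + 199.336ms (4/7)
4. 598.007ms @ 12/7 + 199.336ms (4/7)
5. 797.342ms @ 16/7 + 398.671ms (8/7)
6. 1196.013ms @ 24/7 + 199.336ms (4/7)
7. 1395.349ms @ 4 + 465.116ms (4/3)
8. 1860.465ms @ 16/3 + 465.116ms (4/3)
9. 2325.581ms @ 20/3 + 465.116ms (4/3)
10. 2790.698ms @ 8 + 697.674ms (2)
11. 3488.372ms @ 10 + 697.674ms (2)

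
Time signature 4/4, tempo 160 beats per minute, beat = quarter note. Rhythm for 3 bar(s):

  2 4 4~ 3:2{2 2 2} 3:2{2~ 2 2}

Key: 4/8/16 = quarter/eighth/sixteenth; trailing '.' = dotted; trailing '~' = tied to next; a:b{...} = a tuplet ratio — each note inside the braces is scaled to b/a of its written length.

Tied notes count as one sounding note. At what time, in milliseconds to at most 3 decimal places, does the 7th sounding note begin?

note 7 onset = 32/3b = 4000.0ms

1. 0.0ms @ 0 + 750.0ms (2)
2. 750.0ms @ 2 + 375.0ms (1)
3. 1125.0ms @ 3 + 875.0ms (7/3)
4. 2000.0ms @ 16/3 + 500.0ms (4/3)
5. 2500.0ms @ 20/3 + 500.0ms (4/3)
6. 3000.0ms @ 8 + 1000.0ms (8/3)
7. 4000.0ms @ 32/3 + 500.0ms (4/3)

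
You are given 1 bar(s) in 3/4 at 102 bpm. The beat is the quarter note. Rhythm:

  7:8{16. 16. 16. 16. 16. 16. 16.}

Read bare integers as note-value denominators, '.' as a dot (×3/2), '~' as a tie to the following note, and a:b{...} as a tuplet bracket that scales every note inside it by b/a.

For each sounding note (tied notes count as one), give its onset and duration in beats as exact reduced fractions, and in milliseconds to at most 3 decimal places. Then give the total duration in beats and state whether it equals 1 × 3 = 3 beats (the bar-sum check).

1) 0.0ms=0b +252.101ms=3/7b
2) 252.101ms=3/7b +252.101ms=3/7b
3) 504.202ms=6/7b +252.101ms=3/7b
4) 756.303ms=9/7b +252.101ms=3/7b
5) 1008.403ms=12/7b +252.101ms=3/7b
6) 1260.504ms=15/7b +252.101ms=3/7b
7) 1512.605ms=18/7b +252.101ms=3/7b
Σ=3b of 3 (102bpm 3/4) — PASS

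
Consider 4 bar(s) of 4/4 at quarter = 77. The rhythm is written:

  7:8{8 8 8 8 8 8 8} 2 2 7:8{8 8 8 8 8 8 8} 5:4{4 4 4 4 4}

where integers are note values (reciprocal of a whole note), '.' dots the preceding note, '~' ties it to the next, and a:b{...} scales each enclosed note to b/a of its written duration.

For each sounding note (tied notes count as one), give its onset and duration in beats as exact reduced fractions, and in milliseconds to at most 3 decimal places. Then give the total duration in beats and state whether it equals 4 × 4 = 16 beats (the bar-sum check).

1) 0.0ms=0b +445.269ms=4/7b
2) 445.269ms=4/7b +445.269ms=4/7b
3) 890.538ms=8/7b +445.269ms=4/7b
4) 1335.807ms=12/7b +445.269ms=4/7b
5) 1781.076ms=16/7b +445.269ms=4/7b
6) 2226.345ms=20/7b +445.269ms=4/7b
7) 2671.614ms=24/7b +445.269ms=4/7b
8) 3116.883ms=4b +1558.442ms=2b
9) 4675.325ms=6b +1558.442ms=2b
10) 6233.766ms=8b +445.269ms=4/7b
11) 6679.035ms=60/7b +445.269ms=4/7b
12) 7124.304ms=64/7b +445.269ms=4/7b
13) 7569.573ms=68/7b +445.269ms=4/7b
14) 8014.842ms=72/7b +445.269ms=4/7b
15) 8460.111ms=76/7b +445.269ms=4/7b
16) 8905.38ms=80/7b +445.269ms=4/7b
17) 9350.649ms=12b +623.377ms=4/5b
18) 9974.026ms=64/5b +623.377ms=4/5b
19) 10597.403ms=68/5b +623.377ms=4/5b
20) 11220.779ms=72/5b +623.377ms=4/5b
21) 11844.156ms=76/5b +623.377ms=4/5b
Σ=16b of 16 (77bpm 4/4) — PASS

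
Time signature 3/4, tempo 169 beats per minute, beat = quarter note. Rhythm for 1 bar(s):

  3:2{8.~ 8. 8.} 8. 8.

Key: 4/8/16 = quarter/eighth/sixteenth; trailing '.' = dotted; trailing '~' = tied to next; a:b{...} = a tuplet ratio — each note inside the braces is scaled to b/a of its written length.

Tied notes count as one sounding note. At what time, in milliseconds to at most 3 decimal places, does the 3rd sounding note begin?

note 3 onset = 3/2b = 532.544ms

1. 0.0ms @ 0 + 355.03ms (1)
2. 355.03ms @ 1 + 177.515ms (1/2)
3. 532.544ms @ 3/2 + 266.272ms (3/4)
4. 798.817ms @ 9/4 + 266.272ms (3/4)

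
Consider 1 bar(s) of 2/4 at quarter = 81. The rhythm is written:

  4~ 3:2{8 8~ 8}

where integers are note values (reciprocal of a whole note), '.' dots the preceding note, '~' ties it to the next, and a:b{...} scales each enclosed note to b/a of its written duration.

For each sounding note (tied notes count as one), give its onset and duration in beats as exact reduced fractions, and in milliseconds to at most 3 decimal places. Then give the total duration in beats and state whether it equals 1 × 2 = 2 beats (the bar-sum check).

1) 0.0ms=0b +987.654ms=4/3b
2) 987.654ms=4/3b +493.827ms=2/3b
Σ=2b of 2 (81bpm 2/4) — PASS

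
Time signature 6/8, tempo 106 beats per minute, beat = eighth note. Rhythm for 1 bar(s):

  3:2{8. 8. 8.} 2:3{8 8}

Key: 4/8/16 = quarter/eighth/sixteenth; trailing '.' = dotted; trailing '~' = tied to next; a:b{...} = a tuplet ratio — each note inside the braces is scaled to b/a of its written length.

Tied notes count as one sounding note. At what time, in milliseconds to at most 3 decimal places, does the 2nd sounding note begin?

1. 0.0ms @ 0 + 566.038ms (1)
2. 566.038ms @ 1 + 566.038ms (1)
3. 1132.075ms @ 2 + 566.038ms (1)
4. 1698.113ms @ 3 + 849.057ms (3/2)
5. 2547.17ms @ 9/2 + 849.057ms (3/2)

note 2 onset = 1b = 566.038ms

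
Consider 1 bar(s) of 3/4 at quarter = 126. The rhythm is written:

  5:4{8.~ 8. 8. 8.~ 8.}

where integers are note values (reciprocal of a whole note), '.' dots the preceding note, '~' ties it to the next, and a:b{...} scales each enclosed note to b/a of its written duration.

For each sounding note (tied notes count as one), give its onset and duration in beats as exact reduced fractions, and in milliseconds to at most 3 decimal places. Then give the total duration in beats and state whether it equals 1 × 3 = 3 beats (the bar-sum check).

1) 0.0ms=0b +571.429ms=6/5b
2) 571.429ms=6/5b +285.714ms=3/5b
3) 857.143ms=9/5b +571.429ms=6/5b
Σ=3b of 3 (126bpm 3/4) — PASS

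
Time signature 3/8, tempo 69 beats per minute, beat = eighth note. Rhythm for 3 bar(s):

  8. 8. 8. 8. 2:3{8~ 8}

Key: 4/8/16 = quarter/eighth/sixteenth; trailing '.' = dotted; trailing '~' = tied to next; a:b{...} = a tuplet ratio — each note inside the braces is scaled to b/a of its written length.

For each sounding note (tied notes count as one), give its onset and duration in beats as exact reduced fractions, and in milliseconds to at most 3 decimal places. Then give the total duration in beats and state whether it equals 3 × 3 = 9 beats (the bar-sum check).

1) 0.0ms=0b +1304.348ms=3/2b
2) 1304.348ms=3/2b +1304.348ms=3/2b
3) 2608.696ms=3b +1304.348ms=3/2b
4) 3913.043ms=9/2b +1304.348ms=3/2b
5) 5217.391ms=6b +2608.696ms=3b
Σ=9b of 9 (69bpm 3/8) — PASS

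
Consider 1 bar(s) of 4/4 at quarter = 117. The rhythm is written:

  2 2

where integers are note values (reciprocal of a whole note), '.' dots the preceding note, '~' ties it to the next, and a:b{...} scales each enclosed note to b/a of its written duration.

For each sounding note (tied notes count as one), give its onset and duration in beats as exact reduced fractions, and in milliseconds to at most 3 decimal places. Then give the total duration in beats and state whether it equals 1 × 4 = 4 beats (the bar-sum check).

1) 0.0ms=0b +1025.641ms=2b
2) 1025.641ms=2b +1025.641ms=2b
Σ=4b of 4 (117bpm 4/4) — PASS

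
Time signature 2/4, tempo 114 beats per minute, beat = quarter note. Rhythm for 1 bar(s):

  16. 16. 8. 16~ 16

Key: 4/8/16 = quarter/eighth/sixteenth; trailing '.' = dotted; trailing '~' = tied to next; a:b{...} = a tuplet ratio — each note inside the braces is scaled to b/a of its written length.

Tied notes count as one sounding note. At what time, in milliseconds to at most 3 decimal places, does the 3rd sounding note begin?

1. 0.0ms @ 0 + 197.368ms (3/8)
2. 197.368ms @ 3/8 + 197.368ms (3/8)
3. 394.737ms @ 3/4 + 394.737ms (3/4)
4. 789.474ms @ 3/2 + 263.158ms (1/2)

note 3 onset = 3/4b = 394.737ms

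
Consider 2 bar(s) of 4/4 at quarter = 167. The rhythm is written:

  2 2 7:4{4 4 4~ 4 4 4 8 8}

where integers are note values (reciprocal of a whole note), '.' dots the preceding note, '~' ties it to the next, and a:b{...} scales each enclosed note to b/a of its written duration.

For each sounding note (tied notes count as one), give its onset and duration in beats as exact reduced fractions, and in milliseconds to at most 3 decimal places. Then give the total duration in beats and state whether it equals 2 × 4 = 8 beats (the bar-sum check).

1) 0.0ms=0b +718.563ms=2b
2) 718.563ms=2b +718.563ms=2b
3) 1437.126ms=4b +205.304ms=4/7b
4) 1642.429ms=32/7b +205.304ms=4/7b
5) 1847.733ms=36/7b +410.607ms=8/7b
6) 2258.34ms=44/7b +205.304ms=4/7b
7) 2463.644ms=48/7b +205.304ms=4/7b
8) 2668.948ms=52/7b +102.652ms=2/7b
9) 2771.6ms=54/7b +102.652ms=2/7b
Σ=8b of 8 (167bpm 4/4) — PASS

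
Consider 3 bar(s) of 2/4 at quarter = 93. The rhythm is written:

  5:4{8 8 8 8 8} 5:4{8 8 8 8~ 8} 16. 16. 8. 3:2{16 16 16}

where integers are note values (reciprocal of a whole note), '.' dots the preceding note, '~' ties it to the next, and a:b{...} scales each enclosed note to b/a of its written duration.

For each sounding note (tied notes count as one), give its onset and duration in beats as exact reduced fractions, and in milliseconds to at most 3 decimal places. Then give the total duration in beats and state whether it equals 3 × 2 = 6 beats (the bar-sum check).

1) 0.0ms=0b +258.065ms=2/5b
2) 258.065ms=2/5b +258.065ms=2/5b
3) 516.129ms=4/5b +258.065ms=2/5b
4) 774.194ms=6/5b +258.065ms=2/5b
5) 1032.258ms=8/5b +258.065ms=2/5b
6) 1290.323ms=2b +258.065ms=2/5b
7) 1548.387ms=12/5b +258.065ms=2/5b
8) 1806.452ms=14/5b +258.065ms=2/5b
9) 2064.516ms=16/5b +516.129ms=4/5b
10) 2580.645ms=4b +241.935ms=3/8b
11) 2822.581ms=35/8b +241.935ms=3/8b
12) 3064.516ms=19/4b +483.871ms=3/4b
13) 3548.387ms=11/2b +107.527ms=1/6b
14) 3655.914ms=17/3b +107.527ms=1/6b
15) 3763.441ms=35/6b +107.527ms=1/6b
Σ=6b of 6 (93bpm 2/4) — PASS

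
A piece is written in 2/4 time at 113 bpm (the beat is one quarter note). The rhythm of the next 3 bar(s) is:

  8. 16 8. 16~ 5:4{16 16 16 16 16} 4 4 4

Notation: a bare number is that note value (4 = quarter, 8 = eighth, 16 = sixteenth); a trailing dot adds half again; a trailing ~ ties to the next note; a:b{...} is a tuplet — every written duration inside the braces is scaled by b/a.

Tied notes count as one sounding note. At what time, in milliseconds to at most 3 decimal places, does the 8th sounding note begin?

note 8 onset = 14/5b = 1486.726ms

1. 0.0ms @ 0 + 398.23ms (3/4)
2. 398.23ms @ 3/4 + 132.743ms (1/4)
3. 530.973ms @ 1 + 398.23ms (3/4)
4. 929.204ms @ 7/4 + 238.938ms (9/20)
5. 1168.142ms @ 11/5 + 106.195ms (1/5)
6. 1274.336ms @ 12/5 + 106.195ms (1/5)
7. 1380.531ms @ 13/5 + 106.195ms (1/5)
8. 1486.726ms @ 14/5 + 106.195ms (1/5)
9. 1592.92ms @ 3 + 530.973ms (1)
10. 2123.894ms @ 4 + 530.973ms (1)
11. 2654.867ms @ 5 + 530.973ms (1)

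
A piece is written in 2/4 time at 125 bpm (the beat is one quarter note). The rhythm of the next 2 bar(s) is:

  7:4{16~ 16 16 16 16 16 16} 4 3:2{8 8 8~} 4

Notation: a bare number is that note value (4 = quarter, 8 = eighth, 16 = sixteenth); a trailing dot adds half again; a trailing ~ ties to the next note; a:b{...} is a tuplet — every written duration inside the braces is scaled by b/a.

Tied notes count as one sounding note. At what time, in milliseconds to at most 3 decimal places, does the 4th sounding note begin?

note 4 onset = 4/7b = 274.286ms

1. 0.0ms @ 0 + 137.143ms (2/7)
2. 137.143ms @ 2/7 + 68.571ms (1/7)
3. 205.714ms @ 3/7 + 68.571ms (1/7)
4. 274.286ms @ 4/7 + 68.571ms (1/7)
5. 342.857ms @ 5/7 + 68.571ms (1/7)
6. 411.429ms @ 6/7 + 68.571ms (1/7)
7. 480.0ms @ 1 + 480.0ms (1)
8. 960.0ms @ 2 + 160.0ms (1/3)
9. 1120.0ms @ 7/3 + 160.0ms (1/3)
10. 1280.0ms @ 8/3 + 640.0ms (4/3)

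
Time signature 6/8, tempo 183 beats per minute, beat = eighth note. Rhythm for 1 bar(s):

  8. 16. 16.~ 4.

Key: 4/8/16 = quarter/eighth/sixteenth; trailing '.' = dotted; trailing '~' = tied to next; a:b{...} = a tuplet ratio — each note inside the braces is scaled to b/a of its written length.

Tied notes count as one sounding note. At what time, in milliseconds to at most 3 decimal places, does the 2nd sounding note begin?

1. 0.0ms @ 0 + 491.803ms (3/2)
2. 491.803ms @ 3/2 + 245.902ms (3/4)
3. 737.705ms @ 9/4 + 1229.508ms (15/4)

note 2 onset = 3/2b = 491.803ms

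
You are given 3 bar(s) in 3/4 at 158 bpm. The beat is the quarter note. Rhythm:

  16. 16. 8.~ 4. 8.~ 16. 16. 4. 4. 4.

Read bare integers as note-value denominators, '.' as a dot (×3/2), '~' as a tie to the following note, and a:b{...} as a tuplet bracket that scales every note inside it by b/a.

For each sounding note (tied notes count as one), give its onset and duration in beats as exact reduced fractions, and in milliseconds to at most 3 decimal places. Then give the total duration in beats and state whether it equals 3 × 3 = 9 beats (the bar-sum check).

1) 0.0ms=0b +142.405ms=3/8b
2) 142.405ms=3/8b +142.405ms=3/8b
3) 284.81ms=3/4b +854.43ms=9/4b
4) 1139.241ms=3b +427.215ms=9/8b
5) 1566.456ms=33/8b +142.405ms=3/8b
6) 1708.861ms=9/2b +569.62ms=3/2b
7) 2278.481ms=6b +569.62ms=3/2b
8) 2848.101ms=15/2b +569.62ms=3/2b
Σ=9b of 9 (158bpm 3/4) — PASS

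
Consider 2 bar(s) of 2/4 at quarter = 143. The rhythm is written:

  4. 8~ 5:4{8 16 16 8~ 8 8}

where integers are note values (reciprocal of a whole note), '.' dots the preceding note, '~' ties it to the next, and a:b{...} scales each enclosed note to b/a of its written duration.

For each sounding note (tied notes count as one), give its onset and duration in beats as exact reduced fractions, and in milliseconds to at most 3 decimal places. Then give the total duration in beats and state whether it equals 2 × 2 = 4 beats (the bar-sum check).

1) 0.0ms=0b +629.371ms=3/2b
2) 629.371ms=3/2b +377.622ms=9/10b
3) 1006.993ms=12/5b +83.916ms=1/5b
4) 1090.909ms=13/5b +83.916ms=1/5b
5) 1174.825ms=14/5b +335.664ms=4/5b
6) 1510.49ms=18/5b +167.832ms=2/5b
Σ=4b of 4 (143bpm 2/4) — PASS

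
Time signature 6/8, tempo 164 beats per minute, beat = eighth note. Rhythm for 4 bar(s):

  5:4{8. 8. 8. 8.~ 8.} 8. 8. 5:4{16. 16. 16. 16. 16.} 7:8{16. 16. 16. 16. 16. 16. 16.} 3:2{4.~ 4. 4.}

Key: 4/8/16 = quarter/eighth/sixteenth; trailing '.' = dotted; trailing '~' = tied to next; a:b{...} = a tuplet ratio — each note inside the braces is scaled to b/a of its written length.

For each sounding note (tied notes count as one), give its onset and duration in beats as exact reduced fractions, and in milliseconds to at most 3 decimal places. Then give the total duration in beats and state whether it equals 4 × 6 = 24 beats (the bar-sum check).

1) 0.0ms=0b +439.024ms=6/5b
2) 439.024ms=6/5b +439.024ms=6/5b
3) 878.049ms=12/5b +439.024ms=6/5b
4) 1317.073ms=18/5b +878.049ms=12/5b
5) 2195.122ms=6b +548.78ms=3/2b
6) 2743.902ms=15/2b +548.78ms=3/2b
7) 3292.683ms=9b +219.512ms=3/5b
8) 3512.195ms=48/5b +219.512ms=3/5b
9) 3731.707ms=51/5b +219.512ms=3/5b
10) 3951.22ms=54/5b +219.512ms=3/5b
11) 4170.732ms=57/5b +219.512ms=3/5b
12) 4390.244ms=12b +313.589ms=6/7b
13) 4703.833ms=90/7b +313.589ms=6/7b
14) 5017.422ms=96/7b +313.589ms=6/7b
15) 5331.01ms=102/7b +313.589ms=6/7b
16) 5644.599ms=108/7b +313.589ms=6/7b
17) 5958.188ms=114/7b +313.589ms=6/7b
18) 6271.777ms=120/7b +313.589ms=6/7b
19) 6585.366ms=18b +1463.415ms=4b
20) 8048.78ms=22b +731.707ms=2b
Σ=24b of 24 (164bpm 6/8) — PASS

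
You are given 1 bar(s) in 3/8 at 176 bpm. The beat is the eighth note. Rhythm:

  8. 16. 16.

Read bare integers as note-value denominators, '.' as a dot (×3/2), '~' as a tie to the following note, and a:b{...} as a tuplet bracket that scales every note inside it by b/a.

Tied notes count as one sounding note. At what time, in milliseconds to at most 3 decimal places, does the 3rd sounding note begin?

note 3 onset = 9/4b = 767.045ms

1. 0.0ms @ 0 + 511.364ms (3/2)
2. 511.364ms @ 3/2 + 255.682ms (3/4)
3. 767.045ms @ 9/4 + 255.682ms (3/4)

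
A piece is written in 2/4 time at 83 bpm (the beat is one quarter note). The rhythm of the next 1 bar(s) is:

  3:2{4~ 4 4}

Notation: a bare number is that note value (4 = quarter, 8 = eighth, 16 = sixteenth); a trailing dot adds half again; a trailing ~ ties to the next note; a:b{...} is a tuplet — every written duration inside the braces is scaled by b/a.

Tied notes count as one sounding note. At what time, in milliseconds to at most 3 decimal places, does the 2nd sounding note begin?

note 2 onset = 4/3b = 963.855ms

1. 0.0ms @ 0 + 963.855ms (4/3)
2. 963.855ms @ 4/3 + 481.928ms (2/3)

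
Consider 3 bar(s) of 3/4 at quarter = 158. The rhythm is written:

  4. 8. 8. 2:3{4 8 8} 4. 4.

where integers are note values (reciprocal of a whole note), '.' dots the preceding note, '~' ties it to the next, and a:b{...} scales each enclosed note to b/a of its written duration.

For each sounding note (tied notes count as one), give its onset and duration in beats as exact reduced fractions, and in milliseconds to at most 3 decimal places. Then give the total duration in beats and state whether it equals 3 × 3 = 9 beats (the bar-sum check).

1) 0.0ms=0b +569.62ms=3/2b
2) 569.62ms=3/2b +284.81ms=3/4b
3) 854.43ms=9/4b +284.81ms=3/4b
4) 1139.241ms=3b +569.62ms=3/2b
5) 1708.861ms=9/2b +284.81ms=3/4b
6) 1993.671ms=21/4b +284.81ms=3/4b
7) 2278.481ms=6b +569.62ms=3/2b
8) 2848.101ms=15/2b +569.62ms=3/2b
Σ=9b of 9 (158bpm 3/4) — PASS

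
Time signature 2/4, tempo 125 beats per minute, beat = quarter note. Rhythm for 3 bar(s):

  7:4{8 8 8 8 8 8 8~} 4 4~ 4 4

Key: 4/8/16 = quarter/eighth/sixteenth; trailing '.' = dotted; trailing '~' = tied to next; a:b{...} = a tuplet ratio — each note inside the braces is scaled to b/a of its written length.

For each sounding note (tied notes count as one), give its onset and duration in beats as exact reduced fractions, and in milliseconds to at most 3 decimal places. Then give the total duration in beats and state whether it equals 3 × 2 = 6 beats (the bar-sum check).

1) 0.0ms=0b +137.143ms=2/7b
2) 137.143ms=2/7b +137.143ms=2/7b
3) 274.286ms=4/7b +137.143ms=2/7b
4) 411.429ms=6/7b +137.143ms=2/7b
5) 548.571ms=8/7b +137.143ms=2/7b
6) 685.714ms=10/7b +137.143ms=2/7b
7) 822.857ms=12/7b +617.143ms=9/7b
8) 1440.0ms=3b +960.0ms=2b
9) 2400.0ms=5b +480.0ms=1b
Σ=6b of 6 (125bpm 2/4) — PASS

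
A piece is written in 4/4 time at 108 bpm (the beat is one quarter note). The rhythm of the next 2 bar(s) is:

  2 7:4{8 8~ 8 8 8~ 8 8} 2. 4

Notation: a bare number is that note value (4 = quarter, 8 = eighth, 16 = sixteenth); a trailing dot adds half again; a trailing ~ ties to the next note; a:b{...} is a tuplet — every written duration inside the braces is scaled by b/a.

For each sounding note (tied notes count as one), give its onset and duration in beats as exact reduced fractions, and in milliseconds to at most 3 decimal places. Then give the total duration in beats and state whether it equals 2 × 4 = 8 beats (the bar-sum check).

1) 0.0ms=0b +1111.111ms=2b
2) 1111.111ms=2b +158.73ms=2/7b
3) 1269.841ms=16/7b +317.46ms=4/7b
4) 1587.302ms=20/7b +158.73ms=2/7b
5) 1746.032ms=22/7b +317.46ms=4/7b
6) 2063.492ms=26/7b +158.73ms=2/7b
7) 2222.222ms=4b +1666.667ms=3b
8) 3888.889ms=7b +555.556ms=1b
Σ=8b of 8 (108bpm 4/4) — PASS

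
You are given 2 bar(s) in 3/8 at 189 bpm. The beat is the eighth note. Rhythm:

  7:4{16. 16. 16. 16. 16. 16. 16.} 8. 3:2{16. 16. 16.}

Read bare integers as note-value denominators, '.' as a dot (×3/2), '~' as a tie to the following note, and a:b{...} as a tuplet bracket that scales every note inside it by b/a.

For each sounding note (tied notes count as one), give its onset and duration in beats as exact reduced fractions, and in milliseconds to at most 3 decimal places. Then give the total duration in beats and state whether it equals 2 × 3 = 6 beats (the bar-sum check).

1) 0.0ms=0b +136.054ms=3/7b
2) 136.054ms=3/7b +136.054ms=3/7b
3) 272.109ms=6/7b +136.054ms=3/7b
4) 408.163ms=9/7b +136.054ms=3/7b
5) 544.218ms=12/7b +136.054ms=3/7b
6) 680.272ms=15/7b +136.054ms=3/7b
7) 816.327ms=18/7b +136.054ms=3/7b
8) 952.381ms=3b +476.19ms=3/2b
9) 1428.571ms=9/2b +158.73ms=1/2b
10) 1587.302ms=5b +158.73ms=1/2b
11) 1746.032ms=11/2b +158.73ms=1/2b
Σ=6b of 6 (189bpm 3/8) — PASS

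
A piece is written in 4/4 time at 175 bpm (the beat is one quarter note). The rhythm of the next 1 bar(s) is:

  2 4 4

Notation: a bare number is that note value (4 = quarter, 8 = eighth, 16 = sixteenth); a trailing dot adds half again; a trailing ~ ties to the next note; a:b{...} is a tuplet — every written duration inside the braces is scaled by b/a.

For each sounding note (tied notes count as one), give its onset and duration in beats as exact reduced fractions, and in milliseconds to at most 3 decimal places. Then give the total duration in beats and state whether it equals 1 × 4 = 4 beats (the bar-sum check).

1) 0.0ms=0b +685.714ms=2b
2) 685.714ms=2b +342.857ms=1b
3) 1028.571ms=3b +342.857ms=1b
Σ=4b of 4 (175bpm 4/4) — PASS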